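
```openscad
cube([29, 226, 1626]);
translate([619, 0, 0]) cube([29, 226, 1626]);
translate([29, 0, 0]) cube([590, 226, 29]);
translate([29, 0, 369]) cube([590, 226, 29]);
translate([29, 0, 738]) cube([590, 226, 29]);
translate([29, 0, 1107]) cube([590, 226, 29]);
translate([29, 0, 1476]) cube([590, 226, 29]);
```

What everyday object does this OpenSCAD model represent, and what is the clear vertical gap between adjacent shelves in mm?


A bookshelf. The clear shelf gap is 340 mm.

Two tall side panels with 5 horizontal boards between them — a bookshelf. The first two shelf undersides are at z = 0 and z = 369; with shelf thickness 29, the clear gap is 369 − 0 − 29 = 340 mm.


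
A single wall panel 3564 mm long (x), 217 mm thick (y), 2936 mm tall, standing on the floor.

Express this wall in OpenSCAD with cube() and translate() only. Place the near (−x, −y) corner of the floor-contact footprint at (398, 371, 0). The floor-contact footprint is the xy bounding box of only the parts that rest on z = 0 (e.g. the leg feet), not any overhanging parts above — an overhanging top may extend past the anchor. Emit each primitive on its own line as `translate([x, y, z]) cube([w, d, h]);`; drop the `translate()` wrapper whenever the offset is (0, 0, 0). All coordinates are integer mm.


translate([398, 371, 0]) cube([3564, 217, 2936]);


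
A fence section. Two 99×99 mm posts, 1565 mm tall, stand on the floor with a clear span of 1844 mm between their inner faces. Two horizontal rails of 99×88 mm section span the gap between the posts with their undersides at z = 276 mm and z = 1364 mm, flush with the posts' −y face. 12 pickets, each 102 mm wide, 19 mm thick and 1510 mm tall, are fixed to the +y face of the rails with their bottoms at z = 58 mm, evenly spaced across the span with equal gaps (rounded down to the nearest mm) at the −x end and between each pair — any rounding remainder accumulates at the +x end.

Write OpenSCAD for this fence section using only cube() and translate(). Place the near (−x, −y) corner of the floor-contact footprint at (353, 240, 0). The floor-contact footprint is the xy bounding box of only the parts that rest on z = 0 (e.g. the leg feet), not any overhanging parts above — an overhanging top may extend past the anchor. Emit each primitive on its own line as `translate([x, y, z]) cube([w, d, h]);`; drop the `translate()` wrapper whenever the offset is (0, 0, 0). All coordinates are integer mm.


translate([353, 240, 0]) cube([99, 99, 1565]);
translate([2296, 240, 0]) cube([99, 99, 1565]);
translate([452, 240, 276]) cube([1844, 99, 88]);
translate([452, 240, 1364]) cube([1844, 99, 88]);
translate([499, 339, 58]) cube([102, 19, 1510]);
translate([648, 339, 58]) cube([102, 19, 1510]);
translate([797, 339, 58]) cube([102, 19, 1510]);
translate([946, 339, 58]) cube([102, 19, 1510]);
translate([1095, 339, 58]) cube([102, 19, 1510]);
translate([1244, 339, 58]) cube([102, 19, 1510]);
translate([1393, 339, 58]) cube([102, 19, 1510]);
translate([1542, 339, 58]) cube([102, 19, 1510]);
translate([1691, 339, 58]) cube([102, 19, 1510]);
translate([1840, 339, 58]) cube([102, 19, 1510]);
translate([1989, 339, 58]) cube([102, 19, 1510]);
translate([2138, 339, 58]) cube([102, 19, 1510]);


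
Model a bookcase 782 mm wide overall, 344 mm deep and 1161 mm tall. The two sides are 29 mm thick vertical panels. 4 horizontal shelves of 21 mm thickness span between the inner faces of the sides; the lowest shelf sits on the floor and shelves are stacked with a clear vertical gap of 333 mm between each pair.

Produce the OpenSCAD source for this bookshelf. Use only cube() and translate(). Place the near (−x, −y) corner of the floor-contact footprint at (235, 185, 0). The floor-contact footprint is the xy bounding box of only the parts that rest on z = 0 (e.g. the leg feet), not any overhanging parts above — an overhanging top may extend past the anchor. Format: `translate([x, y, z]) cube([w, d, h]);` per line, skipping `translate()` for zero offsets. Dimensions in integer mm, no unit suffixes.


translate([235, 185, 0]) cube([29, 344, 1161]);
translate([988, 185, 0]) cube([29, 344, 1161]);
translate([264, 185, 0]) cube([724, 344, 21]);
translate([264, 185, 354]) cube([724, 344, 21]);
translate([264, 185, 708]) cube([724, 344, 21]);
translate([264, 185, 1062]) cube([724, 344, 21]);


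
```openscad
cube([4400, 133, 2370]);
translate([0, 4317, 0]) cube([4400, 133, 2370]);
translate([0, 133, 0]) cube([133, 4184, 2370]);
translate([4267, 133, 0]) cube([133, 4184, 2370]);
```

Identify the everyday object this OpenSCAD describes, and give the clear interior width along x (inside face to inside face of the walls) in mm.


A house (or room) frame. The interior width is 4134 mm.

Four 2370 mm walls enclosing a rectangle with no floor or roof — a room or house frame. Outside width is 4400 mm and wall thickness is 133 mm, so the interior width is 4400 − 2 × 133 = 4134 mm.


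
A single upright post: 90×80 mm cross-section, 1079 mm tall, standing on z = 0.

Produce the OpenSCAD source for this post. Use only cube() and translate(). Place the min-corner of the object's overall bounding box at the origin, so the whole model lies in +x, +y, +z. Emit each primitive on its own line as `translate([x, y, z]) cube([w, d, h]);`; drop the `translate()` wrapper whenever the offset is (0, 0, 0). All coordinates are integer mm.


cube([90, 80, 1079]);


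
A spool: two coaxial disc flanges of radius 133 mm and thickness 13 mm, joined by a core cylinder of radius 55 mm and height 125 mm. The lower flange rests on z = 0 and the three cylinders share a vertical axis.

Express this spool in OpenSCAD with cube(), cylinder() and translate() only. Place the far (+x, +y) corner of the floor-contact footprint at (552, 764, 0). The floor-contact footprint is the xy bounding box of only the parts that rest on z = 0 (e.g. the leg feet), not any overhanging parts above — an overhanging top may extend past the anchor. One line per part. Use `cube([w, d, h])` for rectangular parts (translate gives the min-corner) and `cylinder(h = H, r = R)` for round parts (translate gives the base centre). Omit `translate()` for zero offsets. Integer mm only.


translate([419, 631, 0]) cylinder(h = 13, r = 133);
translate([419, 631, 13]) cylinder(h = 125, r = 55);
translate([419, 631, 138]) cylinder(h = 13, r = 133);


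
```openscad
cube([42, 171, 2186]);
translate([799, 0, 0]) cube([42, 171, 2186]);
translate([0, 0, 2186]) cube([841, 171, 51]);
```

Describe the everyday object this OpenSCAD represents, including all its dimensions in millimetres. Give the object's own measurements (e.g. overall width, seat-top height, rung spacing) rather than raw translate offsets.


A door frame. The clear opening is 757 mm wide and 2186 mm high. Two 42 mm wide jambs, 171 mm deep, stand either side of the opening from the floor to the top of the opening. A 51 mm thick head sits across the top of both jambs, spanning the full outside width of the frame.


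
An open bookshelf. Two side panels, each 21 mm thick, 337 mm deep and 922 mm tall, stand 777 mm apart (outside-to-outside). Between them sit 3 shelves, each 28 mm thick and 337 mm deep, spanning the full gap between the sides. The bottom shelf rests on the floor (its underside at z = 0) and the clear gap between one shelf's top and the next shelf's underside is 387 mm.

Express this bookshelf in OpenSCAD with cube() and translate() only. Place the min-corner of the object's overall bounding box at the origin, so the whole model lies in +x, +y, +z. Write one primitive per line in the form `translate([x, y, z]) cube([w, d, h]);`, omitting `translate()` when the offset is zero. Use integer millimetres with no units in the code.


cube([21, 337, 922]);
translate([756, 0, 0]) cube([21, 337, 922]);
translate([21, 0, 0]) cube([735, 337, 28]);
translate([21, 0, 415]) cube([735, 337, 28]);
translate([21, 0, 830]) cube([735, 337, 28]);


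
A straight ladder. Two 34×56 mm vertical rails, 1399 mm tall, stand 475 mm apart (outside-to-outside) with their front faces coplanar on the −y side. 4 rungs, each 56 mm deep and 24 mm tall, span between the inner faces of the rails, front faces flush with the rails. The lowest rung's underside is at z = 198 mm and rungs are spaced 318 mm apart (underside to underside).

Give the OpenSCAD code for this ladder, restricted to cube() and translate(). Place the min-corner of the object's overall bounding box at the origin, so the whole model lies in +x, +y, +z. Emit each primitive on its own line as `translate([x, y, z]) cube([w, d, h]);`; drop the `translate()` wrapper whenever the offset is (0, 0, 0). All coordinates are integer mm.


cube([34, 56, 1399]);
translate([441, 0, 0]) cube([34, 56, 1399]);
translate([34, 0, 198]) cube([407, 56, 24]);
translate([34, 0, 516]) cube([407, 56, 24]);
translate([34, 0, 834]) cube([407, 56, 24]);
translate([34, 0, 1152]) cube([407, 56, 24]);


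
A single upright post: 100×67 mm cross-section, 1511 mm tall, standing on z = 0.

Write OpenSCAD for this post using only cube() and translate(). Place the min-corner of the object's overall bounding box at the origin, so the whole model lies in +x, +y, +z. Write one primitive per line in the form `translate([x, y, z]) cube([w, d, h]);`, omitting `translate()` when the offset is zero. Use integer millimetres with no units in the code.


cube([100, 67, 1511]);


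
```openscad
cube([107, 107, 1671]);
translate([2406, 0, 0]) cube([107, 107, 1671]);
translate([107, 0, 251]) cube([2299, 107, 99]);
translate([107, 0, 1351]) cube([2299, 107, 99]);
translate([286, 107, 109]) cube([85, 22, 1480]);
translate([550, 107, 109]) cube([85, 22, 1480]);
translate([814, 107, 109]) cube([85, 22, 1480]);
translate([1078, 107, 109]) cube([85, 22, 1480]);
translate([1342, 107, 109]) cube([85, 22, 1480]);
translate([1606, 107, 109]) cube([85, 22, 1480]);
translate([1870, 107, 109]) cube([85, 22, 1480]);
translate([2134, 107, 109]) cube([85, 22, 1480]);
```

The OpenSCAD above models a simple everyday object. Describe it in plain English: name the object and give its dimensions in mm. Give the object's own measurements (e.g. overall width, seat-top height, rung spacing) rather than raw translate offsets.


A fence section. Two 107×107 mm posts, 1671 mm tall, stand on the floor with a clear span of 2299 mm between their inner faces. Two horizontal rails of 107×99 mm section span the gap between the posts with their undersides at z = 251 mm and z = 1351 mm, flush with the posts' −y face. 8 pickets, each 85 mm wide, 22 mm thick and 1480 mm tall, are fixed to the +y face of the rails with their bottoms at z = 109 mm, spaced across the span with a 179 mm gap after the −x post and between neighbouring pickets, with 187 mm left before the +x post.


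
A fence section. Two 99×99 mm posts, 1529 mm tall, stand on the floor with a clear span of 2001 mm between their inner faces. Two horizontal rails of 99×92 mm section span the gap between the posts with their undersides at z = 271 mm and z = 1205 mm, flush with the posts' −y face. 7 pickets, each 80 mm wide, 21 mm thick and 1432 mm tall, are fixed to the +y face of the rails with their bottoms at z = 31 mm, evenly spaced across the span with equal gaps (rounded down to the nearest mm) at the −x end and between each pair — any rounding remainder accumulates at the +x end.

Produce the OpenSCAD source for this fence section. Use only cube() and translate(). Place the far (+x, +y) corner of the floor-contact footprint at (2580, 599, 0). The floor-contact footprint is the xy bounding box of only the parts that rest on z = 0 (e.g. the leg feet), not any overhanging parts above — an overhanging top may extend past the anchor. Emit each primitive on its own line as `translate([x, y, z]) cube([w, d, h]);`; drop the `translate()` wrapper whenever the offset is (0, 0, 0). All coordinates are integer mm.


translate([381, 500, 0]) cube([99, 99, 1529]);
translate([2481, 500, 0]) cube([99, 99, 1529]);
translate([480, 500, 271]) cube([2001, 99, 92]);
translate([480, 500, 1205]) cube([2001, 99, 92]);
translate([660, 599, 31]) cube([80, 21, 1432]);
translate([920, 599, 31]) cube([80, 21, 1432]);
translate([1180, 599, 31]) cube([80, 21, 1432]);
translate([1440, 599, 31]) cube([80, 21, 1432]);
translate([1700, 599, 31]) cube([80, 21, 1432]);
translate([1960, 599, 31]) cube([80, 21, 1432]);
translate([2220, 599, 31]) cube([80, 21, 1432]);


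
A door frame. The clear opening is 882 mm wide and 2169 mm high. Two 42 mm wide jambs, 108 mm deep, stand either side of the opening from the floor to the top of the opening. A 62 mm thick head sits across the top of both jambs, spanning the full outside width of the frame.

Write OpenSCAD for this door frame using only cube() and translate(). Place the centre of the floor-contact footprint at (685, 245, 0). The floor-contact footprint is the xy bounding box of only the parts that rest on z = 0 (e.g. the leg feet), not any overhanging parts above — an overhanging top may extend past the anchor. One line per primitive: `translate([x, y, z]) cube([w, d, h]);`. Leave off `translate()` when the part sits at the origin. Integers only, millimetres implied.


translate([202, 191, 0]) cube([42, 108, 2169]);
translate([1126, 191, 0]) cube([42, 108, 2169]);
translate([202, 191, 2169]) cube([966, 108, 62]);


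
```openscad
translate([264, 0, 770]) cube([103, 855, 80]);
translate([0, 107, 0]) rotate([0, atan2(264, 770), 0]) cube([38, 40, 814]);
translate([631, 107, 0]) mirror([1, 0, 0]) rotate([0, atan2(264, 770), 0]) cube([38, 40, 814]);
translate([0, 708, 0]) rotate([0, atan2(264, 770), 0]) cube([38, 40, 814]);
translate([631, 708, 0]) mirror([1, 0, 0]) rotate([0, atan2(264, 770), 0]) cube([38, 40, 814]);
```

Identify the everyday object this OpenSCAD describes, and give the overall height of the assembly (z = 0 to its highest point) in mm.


A sawhorse. The overall height is 850 mm.

A beam across two mirrored pairs of raked legs — a sawhorse. The beam's underside is at z = 770 (matching the legs' vertical rise in atan2(264, 770)) and the beam is 80 mm tall, so its top is at 770 + 80 = 850 mm. The raked legs top out at the beam's underside, so that is the highest point.


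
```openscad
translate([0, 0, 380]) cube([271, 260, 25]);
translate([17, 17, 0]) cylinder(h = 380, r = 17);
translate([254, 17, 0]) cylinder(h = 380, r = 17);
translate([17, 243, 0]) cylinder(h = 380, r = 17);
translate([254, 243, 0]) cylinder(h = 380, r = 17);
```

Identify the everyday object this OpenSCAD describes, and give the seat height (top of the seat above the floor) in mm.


A stool. The seat height is 405 mm.

A 271×260×25 slab at z = 380 on four corner cylinders — a stool. The seat top is 380 + 25 = 405 mm.


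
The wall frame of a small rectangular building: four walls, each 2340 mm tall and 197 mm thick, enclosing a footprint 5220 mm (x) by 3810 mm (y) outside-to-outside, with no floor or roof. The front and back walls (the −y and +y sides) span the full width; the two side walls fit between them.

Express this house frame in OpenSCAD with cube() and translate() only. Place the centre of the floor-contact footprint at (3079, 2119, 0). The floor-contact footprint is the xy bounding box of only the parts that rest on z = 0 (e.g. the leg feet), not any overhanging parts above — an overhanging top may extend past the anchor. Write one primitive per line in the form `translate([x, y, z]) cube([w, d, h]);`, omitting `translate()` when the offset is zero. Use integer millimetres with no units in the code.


translate([469, 214, 0]) cube([5220, 197, 2340]);
translate([469, 3827, 0]) cube([5220, 197, 2340]);
translate([469, 411, 0]) cube([197, 3416, 2340]);
translate([5492, 411, 0]) cube([197, 3416, 2340]);


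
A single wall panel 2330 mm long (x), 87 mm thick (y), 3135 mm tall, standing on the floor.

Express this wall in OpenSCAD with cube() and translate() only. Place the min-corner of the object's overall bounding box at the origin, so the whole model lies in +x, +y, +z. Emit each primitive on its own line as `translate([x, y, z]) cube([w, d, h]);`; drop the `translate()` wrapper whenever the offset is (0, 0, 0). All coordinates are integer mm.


cube([2330, 87, 3135]);


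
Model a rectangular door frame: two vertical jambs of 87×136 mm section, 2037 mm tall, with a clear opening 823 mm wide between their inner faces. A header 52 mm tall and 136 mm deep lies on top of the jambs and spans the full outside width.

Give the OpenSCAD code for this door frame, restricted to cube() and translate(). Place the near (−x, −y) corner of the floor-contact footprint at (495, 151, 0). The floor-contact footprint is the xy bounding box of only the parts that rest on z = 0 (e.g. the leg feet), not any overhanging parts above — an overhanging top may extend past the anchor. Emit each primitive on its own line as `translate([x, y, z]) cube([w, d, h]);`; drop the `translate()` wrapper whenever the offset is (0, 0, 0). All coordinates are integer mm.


translate([495, 151, 0]) cube([87, 136, 2037]);
translate([1405, 151, 0]) cube([87, 136, 2037]);
translate([495, 151, 2037]) cube([997, 136, 52]);


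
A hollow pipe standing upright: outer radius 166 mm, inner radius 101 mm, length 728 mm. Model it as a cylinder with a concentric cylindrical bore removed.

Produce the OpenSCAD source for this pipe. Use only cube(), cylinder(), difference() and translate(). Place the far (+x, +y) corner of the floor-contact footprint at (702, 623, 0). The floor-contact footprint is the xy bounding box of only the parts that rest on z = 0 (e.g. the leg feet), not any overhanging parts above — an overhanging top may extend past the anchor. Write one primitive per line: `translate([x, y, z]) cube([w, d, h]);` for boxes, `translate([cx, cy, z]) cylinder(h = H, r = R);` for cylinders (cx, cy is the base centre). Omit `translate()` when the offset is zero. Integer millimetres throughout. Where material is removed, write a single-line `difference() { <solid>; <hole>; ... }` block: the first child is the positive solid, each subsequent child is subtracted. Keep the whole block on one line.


difference() { translate([536, 457, 0]) cylinder(h = 728, r = 166); translate([536, 457, 0]) cylinder(h = 728, r = 101); }


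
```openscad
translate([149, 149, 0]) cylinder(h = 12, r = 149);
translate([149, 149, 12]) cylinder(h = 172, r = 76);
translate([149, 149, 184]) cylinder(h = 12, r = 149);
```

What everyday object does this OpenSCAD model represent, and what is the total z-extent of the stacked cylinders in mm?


A spool. The overall height is 196 mm.

Three coaxial cylinders, large–small–large — a spool. Two 12 mm flanges and a 172 mm core give 12 + 172 + 12 = 196 mm.


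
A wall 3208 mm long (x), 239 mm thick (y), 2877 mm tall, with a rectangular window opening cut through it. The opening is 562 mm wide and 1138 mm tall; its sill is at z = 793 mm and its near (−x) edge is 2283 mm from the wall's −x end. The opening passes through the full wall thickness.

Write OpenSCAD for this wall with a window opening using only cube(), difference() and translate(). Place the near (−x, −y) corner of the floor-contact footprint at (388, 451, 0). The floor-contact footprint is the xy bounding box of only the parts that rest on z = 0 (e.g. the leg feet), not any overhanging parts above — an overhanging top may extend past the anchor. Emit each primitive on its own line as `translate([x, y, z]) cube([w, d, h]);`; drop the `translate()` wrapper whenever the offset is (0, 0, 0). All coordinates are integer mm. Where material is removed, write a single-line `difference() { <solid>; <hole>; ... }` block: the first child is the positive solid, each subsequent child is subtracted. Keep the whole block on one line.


difference() { translate([388, 451, 0]) cube([3208, 239, 2877]); translate([2671, 451, 793]) cube([562, 239, 1138]); }


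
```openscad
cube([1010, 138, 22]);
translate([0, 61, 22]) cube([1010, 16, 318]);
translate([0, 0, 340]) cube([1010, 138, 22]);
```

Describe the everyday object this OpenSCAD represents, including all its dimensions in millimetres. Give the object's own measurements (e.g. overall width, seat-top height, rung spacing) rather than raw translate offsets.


An I-beam lying along x, 1010 mm long. Overall section height 362 mm. Two flanges 138 mm wide (y) and 22 mm thick, one on the floor and one at the top; a web 16 mm thick runs between them, centred on the flange width.


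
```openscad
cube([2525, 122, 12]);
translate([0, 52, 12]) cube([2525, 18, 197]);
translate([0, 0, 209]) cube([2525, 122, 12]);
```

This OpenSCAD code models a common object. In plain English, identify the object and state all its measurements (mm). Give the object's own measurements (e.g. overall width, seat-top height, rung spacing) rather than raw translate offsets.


An I-beam lying along x, 2525 mm long. Overall section height 221 mm. Two flanges 122 mm wide (y) and 12 mm thick, one on the floor and one at the top; a web 18 mm thick runs between them, centred on the flange width.


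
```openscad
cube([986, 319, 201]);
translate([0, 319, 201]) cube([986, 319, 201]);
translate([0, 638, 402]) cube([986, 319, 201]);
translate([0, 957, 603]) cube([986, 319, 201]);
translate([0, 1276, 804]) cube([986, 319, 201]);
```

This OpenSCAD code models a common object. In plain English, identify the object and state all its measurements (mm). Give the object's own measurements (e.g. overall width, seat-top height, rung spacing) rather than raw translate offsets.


A straight staircase of 5 solid steps. Each step is 986 mm wide (x), 319 mm deep (y, the going) and 201 mm tall (the rise). The first step rests on the floor; each subsequent step sits one going further in +y and one rise higher in +z, directly behind and above the previous step with no overlap.


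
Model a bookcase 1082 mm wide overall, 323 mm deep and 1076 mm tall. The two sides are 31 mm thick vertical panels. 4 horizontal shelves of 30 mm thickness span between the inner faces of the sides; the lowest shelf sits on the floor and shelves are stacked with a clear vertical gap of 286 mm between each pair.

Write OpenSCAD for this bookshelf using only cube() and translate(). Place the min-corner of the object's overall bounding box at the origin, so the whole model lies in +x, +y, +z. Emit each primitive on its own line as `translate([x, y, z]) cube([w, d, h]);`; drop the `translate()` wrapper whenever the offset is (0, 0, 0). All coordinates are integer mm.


cube([31, 323, 1076]);
translate([1051, 0, 0]) cube([31, 323, 1076]);
translate([31, 0, 0]) cube([1020, 323, 30]);
translate([31, 0, 316]) cube([1020, 323, 30]);
translate([31, 0, 632]) cube([1020, 323, 30]);
translate([31, 0, 948]) cube([1020, 323, 30]);


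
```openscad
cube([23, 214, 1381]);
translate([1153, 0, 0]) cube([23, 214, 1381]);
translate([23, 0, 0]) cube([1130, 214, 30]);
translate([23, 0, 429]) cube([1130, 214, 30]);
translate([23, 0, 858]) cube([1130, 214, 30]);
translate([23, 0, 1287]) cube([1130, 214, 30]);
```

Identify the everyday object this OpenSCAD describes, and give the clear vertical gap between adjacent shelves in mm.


A bookshelf. The clear shelf gap is 399 mm.

Two tall side panels with 4 horizontal boards between them — a bookshelf. The first two shelf undersides are at z = 0 and z = 429; with shelf thickness 30, the clear gap is 429 − 0 − 30 = 399 mm.


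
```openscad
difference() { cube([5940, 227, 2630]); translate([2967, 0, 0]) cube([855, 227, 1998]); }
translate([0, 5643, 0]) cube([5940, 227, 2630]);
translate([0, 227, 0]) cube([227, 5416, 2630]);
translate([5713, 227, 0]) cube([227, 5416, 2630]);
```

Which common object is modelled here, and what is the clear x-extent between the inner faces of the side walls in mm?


A single room. The interior width is 5486 mm.

Four walls enclosing a rectangle with a door in the front wall — a room. Outside width 5940 minus two 227 mm walls gives 5486 mm.


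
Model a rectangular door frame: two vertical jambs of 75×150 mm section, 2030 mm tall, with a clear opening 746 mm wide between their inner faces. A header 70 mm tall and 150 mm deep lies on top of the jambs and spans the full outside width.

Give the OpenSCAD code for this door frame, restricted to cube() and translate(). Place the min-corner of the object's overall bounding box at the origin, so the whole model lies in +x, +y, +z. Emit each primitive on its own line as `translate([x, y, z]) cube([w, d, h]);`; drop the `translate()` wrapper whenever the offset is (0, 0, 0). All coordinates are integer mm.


cube([75, 150, 2030]);
translate([821, 0, 0]) cube([75, 150, 2030]);
translate([0, 0, 2030]) cube([896, 150, 70]);


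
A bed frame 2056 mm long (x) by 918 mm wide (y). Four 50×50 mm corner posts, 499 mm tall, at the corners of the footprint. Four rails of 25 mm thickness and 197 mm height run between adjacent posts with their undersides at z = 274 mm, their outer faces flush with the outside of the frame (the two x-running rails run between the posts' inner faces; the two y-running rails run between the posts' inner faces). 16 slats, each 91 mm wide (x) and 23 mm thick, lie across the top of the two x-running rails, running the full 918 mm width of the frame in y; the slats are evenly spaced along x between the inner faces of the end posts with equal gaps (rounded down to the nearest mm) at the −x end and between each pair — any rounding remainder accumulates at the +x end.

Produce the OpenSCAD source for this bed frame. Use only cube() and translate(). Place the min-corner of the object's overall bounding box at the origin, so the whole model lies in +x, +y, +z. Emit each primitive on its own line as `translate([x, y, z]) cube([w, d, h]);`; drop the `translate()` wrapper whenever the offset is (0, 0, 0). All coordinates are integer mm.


cube([50, 50, 499]);
translate([0, 868, 0]) cube([50, 50, 499]);
translate([2006, 0, 0]) cube([50, 50, 499]);
translate([2006, 868, 0]) cube([50, 50, 499]);
translate([50, 0, 274]) cube([1956, 25, 197]);
translate([50, 893, 274]) cube([1956, 25, 197]);
translate([0, 50, 274]) cube([25, 818, 197]);
translate([2031, 50, 274]) cube([25, 818, 197]);
translate([79, 0, 471]) cube([91, 918, 23]);
translate([199, 0, 471]) cube([91, 918, 23]);
translate([319, 0, 471]) cube([91, 918, 23]);
translate([439, 0, 471]) cube([91, 918, 23]);
translate([559, 0, 471]) cube([91, 918, 23]);
translate([679, 0, 471]) cube([91, 918, 23]);
translate([799, 0, 471]) cube([91, 918, 23]);
translate([919, 0, 471]) cube([91, 918, 23]);
translate([1039, 0, 471]) cube([91, 918, 23]);
translate([1159, 0, 471]) cube([91, 918, 23]);
translate([1279, 0, 471]) cube([91, 918, 23]);
translate([1399, 0, 471]) cube([91, 918, 23]);
translate([1519, 0, 471]) cube([91, 918, 23]);
translate([1639, 0, 471]) cube([91, 918, 23]);
translate([1759, 0, 471]) cube([91, 918, 23]);
translate([1879, 0, 471]) cube([91, 918, 23]);


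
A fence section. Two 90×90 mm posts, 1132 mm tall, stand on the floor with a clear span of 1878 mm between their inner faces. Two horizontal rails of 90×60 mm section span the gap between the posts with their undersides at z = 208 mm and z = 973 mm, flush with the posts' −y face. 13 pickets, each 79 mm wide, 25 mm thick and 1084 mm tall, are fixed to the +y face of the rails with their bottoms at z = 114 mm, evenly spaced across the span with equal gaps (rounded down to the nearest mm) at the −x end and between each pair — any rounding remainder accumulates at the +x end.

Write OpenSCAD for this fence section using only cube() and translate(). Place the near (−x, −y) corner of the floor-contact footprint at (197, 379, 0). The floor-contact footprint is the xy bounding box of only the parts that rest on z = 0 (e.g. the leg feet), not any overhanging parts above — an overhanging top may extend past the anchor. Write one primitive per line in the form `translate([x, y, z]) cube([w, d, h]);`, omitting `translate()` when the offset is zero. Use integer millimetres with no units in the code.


translate([197, 379, 0]) cube([90, 90, 1132]);
translate([2165, 379, 0]) cube([90, 90, 1132]);
translate([287, 379, 208]) cube([1878, 90, 60]);
translate([287, 379, 973]) cube([1878, 90, 60]);
translate([347, 469, 114]) cube([79, 25, 1084]);
translate([486, 469, 114]) cube([79, 25, 1084]);
translate([625, 469, 114]) cube([79, 25, 1084]);
translate([764, 469, 114]) cube([79, 25, 1084]);
translate([903, 469, 114]) cube([79, 25, 1084]);
translate([1042, 469, 114]) cube([79, 25, 1084]);
translate([1181, 469, 114]) cube([79, 25, 1084]);
translate([1320, 469, 114]) cube([79, 25, 1084]);
translate([1459, 469, 114]) cube([79, 25, 1084]);
translate([1598, 469, 114]) cube([79, 25, 1084]);
translate([1737, 469, 114]) cube([79, 25, 1084]);
translate([1876, 469, 114]) cube([79, 25, 1084]);
translate([2015, 469, 114]) cube([79, 25, 1084]);


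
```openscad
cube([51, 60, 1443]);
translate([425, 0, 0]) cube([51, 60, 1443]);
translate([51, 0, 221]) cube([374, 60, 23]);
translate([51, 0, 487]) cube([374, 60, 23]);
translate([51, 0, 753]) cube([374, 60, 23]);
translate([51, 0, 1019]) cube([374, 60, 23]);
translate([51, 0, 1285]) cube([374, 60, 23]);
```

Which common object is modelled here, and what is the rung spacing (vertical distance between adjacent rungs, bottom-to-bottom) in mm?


A ladder. The rung spacing is 266 mm.

Two tall 51×60 posts with 5 short bars between them — a ladder. Adjacent rungs sit at z = 221 and z = 487, so the spacing is 487 − 221 = 266 mm.


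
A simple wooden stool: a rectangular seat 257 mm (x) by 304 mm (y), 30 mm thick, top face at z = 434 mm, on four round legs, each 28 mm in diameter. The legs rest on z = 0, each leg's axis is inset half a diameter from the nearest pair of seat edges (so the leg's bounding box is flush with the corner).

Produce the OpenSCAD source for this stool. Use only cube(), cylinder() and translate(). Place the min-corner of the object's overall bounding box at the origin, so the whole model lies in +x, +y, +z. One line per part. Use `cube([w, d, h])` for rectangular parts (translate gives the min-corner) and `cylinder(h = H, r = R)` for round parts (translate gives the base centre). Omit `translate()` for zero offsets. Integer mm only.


translate([0, 0, 404]) cube([257, 304, 30]);
translate([14, 14, 0]) cylinder(h = 404, r = 14);
translate([243, 14, 0]) cylinder(h = 404, r = 14);
translate([14, 290, 0]) cylinder(h = 404, r = 14);
translate([243, 290, 0]) cylinder(h = 404, r = 14);


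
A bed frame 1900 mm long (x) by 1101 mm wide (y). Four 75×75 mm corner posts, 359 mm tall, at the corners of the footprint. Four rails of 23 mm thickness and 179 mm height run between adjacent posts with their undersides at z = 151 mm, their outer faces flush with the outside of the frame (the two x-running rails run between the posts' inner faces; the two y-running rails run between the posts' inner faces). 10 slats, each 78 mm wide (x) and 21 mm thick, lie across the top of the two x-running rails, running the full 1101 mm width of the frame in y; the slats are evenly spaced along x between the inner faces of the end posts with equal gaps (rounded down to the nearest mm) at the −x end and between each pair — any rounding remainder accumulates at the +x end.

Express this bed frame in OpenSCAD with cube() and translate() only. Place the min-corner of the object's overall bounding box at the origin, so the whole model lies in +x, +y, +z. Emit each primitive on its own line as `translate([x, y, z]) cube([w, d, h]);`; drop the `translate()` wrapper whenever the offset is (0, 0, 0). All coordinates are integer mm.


cube([75, 75, 359]);
translate([0, 1026, 0]) cube([75, 75, 359]);
translate([1825, 0, 0]) cube([75, 75, 359]);
translate([1825, 1026, 0]) cube([75, 75, 359]);
translate([75, 0, 151]) cube([1750, 23, 179]);
translate([75, 1078, 151]) cube([1750, 23, 179]);
translate([0, 75, 151]) cube([23, 951, 179]);
translate([1877, 75, 151]) cube([23, 951, 179]);
translate([163, 0, 330]) cube([78, 1101, 21]);
translate([329, 0, 330]) cube([78, 1101, 21]);
translate([495, 0, 330]) cube([78, 1101, 21]);
translate([661, 0, 330]) cube([78, 1101, 21]);
translate([827, 0, 330]) cube([78, 1101, 21]);
translate([993, 0, 330]) cube([78, 1101, 21]);
translate([1159, 0, 330]) cube([78, 1101, 21]);
translate([1325, 0, 330]) cube([78, 1101, 21]);
translate([1491, 0, 330]) cube([78, 1101, 21]);
translate([1657, 0, 330]) cube([78, 1101, 21]);


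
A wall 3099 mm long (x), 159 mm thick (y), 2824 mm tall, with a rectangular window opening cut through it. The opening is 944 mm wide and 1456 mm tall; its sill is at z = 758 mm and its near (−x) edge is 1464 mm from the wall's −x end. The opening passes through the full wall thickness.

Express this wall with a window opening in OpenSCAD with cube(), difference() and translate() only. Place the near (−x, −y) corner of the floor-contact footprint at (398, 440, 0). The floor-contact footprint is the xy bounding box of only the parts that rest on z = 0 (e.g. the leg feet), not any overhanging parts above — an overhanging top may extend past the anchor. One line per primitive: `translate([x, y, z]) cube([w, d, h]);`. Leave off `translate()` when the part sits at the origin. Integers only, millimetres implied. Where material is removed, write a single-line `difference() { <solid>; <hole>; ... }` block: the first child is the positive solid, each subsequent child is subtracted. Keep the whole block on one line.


difference() { translate([398, 440, 0]) cube([3099, 159, 2824]); translate([1862, 440, 758]) cube([944, 159, 1456]); }


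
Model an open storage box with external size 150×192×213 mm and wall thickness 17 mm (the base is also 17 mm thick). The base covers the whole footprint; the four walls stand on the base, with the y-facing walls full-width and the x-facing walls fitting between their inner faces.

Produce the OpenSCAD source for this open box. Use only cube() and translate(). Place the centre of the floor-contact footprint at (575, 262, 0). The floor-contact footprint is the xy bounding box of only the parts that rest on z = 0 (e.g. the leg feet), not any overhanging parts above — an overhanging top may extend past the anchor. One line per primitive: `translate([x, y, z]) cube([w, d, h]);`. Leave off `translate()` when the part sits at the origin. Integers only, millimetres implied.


translate([500, 166, 0]) cube([150, 192, 17]);
translate([500, 166, 17]) cube([150, 17, 196]);
translate([500, 341, 17]) cube([150, 17, 196]);
translate([500, 183, 17]) cube([17, 158, 196]);
translate([633, 183, 17]) cube([17, 158, 196]);


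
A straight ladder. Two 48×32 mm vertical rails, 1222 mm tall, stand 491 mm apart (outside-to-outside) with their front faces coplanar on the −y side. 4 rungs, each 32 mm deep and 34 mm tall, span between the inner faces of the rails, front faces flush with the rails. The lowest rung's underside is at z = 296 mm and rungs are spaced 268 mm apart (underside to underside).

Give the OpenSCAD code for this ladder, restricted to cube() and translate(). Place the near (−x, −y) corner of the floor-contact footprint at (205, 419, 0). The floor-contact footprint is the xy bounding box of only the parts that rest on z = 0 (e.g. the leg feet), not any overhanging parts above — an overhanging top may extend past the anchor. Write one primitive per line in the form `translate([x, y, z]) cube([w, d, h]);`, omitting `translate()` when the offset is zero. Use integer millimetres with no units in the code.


translate([205, 419, 0]) cube([48, 32, 1222]);
translate([648, 419, 0]) cube([48, 32, 1222]);
translate([253, 419, 296]) cube([395, 32, 34]);
translate([253, 419, 564]) cube([395, 32, 34]);
translate([253, 419, 832]) cube([395, 32, 34]);
translate([253, 419, 1100]) cube([395, 32, 34]);


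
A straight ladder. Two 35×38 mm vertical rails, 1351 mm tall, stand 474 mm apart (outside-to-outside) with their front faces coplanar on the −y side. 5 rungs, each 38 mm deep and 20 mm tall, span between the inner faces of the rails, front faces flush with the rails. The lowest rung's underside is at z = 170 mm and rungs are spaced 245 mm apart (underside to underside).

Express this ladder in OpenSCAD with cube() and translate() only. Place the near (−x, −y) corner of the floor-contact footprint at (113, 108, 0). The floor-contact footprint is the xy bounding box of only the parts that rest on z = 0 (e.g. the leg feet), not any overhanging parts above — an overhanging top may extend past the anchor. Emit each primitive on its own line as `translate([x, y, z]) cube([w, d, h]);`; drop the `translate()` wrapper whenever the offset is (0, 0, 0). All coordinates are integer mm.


// rung span = 474 - 2*35 = 404
// rung[k] z = 170 + k*245
translate([113, 108, 0]) cube([35, 38, 1351]);
translate([552, 108, 0]) cube([35, 38, 1351]);
translate([148, 108, 170]) cube([404, 38, 20]);
translate([148, 108, 415]) cube([404, 38, 20]);
translate([148, 108, 660]) cube([404, 38, 20]);
translate([148, 108, 905]) cube([404, 38, 20]);
translate([148, 108, 1150]) cube([404, 38, 20]);


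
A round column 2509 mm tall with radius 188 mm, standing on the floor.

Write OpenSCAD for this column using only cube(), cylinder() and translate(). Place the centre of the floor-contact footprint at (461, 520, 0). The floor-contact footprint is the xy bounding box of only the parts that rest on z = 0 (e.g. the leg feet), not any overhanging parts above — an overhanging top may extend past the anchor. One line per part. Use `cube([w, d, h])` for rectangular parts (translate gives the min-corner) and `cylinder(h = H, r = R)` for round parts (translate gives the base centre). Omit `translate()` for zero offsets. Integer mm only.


translate([461, 520, 0]) cylinder(h = 2509, r = 188);


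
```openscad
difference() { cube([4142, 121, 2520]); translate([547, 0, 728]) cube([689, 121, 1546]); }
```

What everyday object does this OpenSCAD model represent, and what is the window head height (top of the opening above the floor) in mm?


A wall with a window opening. The window head height is 2274 mm.

A wall with a rectangular opening subtracted — a window. Sill at z = 728, opening 1546 mm tall, so the head is at 728 + 1546 = 2274 mm.


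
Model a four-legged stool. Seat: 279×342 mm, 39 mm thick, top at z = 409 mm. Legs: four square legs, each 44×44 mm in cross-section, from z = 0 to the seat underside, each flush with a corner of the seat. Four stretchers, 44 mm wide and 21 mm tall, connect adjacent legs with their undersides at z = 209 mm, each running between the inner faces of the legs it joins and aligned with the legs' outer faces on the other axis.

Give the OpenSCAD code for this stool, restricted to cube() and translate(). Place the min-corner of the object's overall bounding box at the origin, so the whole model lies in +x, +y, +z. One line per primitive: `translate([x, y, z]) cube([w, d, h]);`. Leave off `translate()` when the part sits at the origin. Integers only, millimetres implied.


translate([0, 0, 370]) cube([279, 342, 39]);
cube([44, 44, 370]);
translate([235, 0, 0]) cube([44, 44, 370]);
translate([0, 298, 0]) cube([44, 44, 370]);
translate([235, 298, 0]) cube([44, 44, 370]);
translate([44, 0, 209]) cube([191, 44, 21]);
translate([44, 298, 209]) cube([191, 44, 21]);
translate([0, 44, 209]) cube([44, 254, 21]);
translate([235, 44, 209]) cube([44, 254, 21]);


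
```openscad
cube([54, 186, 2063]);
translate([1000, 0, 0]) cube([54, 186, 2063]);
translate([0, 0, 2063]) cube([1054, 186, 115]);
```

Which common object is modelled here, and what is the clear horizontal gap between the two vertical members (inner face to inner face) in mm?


A door frame. The clear opening width is 946 mm.

Two 2063 mm tall posts with a header on top — a door frame. The left jamb is 54 mm wide at x = 0; the right jamb starts at x = 1000. The clear opening is 1000 − 54 = 946 mm.


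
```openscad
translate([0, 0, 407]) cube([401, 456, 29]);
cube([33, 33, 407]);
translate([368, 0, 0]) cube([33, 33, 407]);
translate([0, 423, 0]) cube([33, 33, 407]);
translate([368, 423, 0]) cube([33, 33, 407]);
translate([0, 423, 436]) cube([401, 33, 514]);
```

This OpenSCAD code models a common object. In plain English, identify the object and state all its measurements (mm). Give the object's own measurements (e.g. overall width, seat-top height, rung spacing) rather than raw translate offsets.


A chair. The seat is a 401×456×29 mm slab with its top at z = 436 mm, on four 33×33 mm corner legs (flush with the seat edges, standing on z = 0). A flat backrest 33 mm thick, 514 mm tall, spans the full seat width and rises from the seat top along its +y edge, rear face flush with the rear of the seat.
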